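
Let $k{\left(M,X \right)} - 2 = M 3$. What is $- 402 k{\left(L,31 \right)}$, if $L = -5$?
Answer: $5226$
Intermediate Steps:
$k{\left(M,X \right)} = 2 + 3 M$ ($k{\left(M,X \right)} = 2 + M 3 = 2 + 3 M$)
$- 402 k{\left(L,31 \right)} = - 402 \left(2 + 3 \left(-5\right)\right) = - 402 \left(2 - 15\right) = \left(-402\right) \left(-13\right) = 5226$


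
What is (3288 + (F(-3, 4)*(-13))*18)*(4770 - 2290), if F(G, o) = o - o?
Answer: 8154240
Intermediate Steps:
F(G, o) = 0
(3288 + (F(-3, 4)*(-13))*18)*(4770 - 2290) = (3288 + (0*(-13))*18)*(4770 - 2290) = (3288 + 0*18)*2480 = (3288 + 0)*2480 = 3288*2480 = 8154240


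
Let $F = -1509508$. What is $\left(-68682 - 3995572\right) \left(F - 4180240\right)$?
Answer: $23124581067992$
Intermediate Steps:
$\left(-68682 - 3995572\right) \left(F - 4180240\right) = \left(-68682 - 3995572\right) \left(-1509508 - 4180240\right) = \left(-4064254\right) \left(-5689748\right) = 23124581067992$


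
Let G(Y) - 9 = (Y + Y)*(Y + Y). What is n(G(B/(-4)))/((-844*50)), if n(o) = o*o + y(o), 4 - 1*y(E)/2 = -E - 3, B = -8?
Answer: -689/42200 ≈ -0.016327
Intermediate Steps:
G(Y) = 9 + 4*Y² (G(Y) = 9 + (Y + Y)*(Y + Y) = 9 + (2*Y)*(2*Y) = 9 + 4*Y²)
y(E) = 14 + 2*E (y(E) = 8 - 2*(-E - 3) = 8 - 2*(-3 - E) = 8 + (6 + 2*E) = 14 + 2*E)
n(o) = 14 + o² + 2*o (n(o) = o*o + (14 + 2*o) = o² + (14 + 2*o) = 14 + o² + 2*o)
n(G(B/(-4)))/((-844*50)) = (14 + (9 + 4*(-8/(-4))²)² + 2*(9 + 4*(-8/(-4))²))/((-844*50)) = (14 + (9 + 4*(-8*(-¼))²)² + 2*(9 + 4*(-8*(-¼))²))/(-42200) = (14 + (9 + 4*2²)² + 2*(9 + 4*2²))*(-1/42200) = (14 + (9 + 4*4)² + 2*(9 + 4*4))*(-1/42200) = (14 + (9 + 16)² + 2*(9 + 16))*(-1/42200) = (14 + 25² + 2*25)*(-1/42200) = (14 + 625 + 50)*(-1/42200) = 689*(-1/42200) = -689/42200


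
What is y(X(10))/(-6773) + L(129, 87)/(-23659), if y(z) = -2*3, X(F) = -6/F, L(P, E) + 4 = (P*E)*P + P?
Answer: -9806430562/160242407 ≈ -61.197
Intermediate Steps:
L(P, E) = -4 + P + E*P² (L(P, E) = -4 + ((P*E)*P + P) = -4 + ((E*P)*P + P) = -4 + (E*P² + P) = -4 + (P + E*P²) = -4 + P + E*P²)
y(z) = -6
y(X(10))/(-6773) + L(129, 87)/(-23659) = -6/(-6773) + (-4 + 129 + 87*129²)/(-23659) = -6*(-1/6773) + (-4 + 129 + 87*16641)*(-1/23659) = 6/6773 + (-4 + 129 + 1447767)*(-1/23659) = 6/6773 + 1447892*(-1/23659) = 6/6773 - 1447892/23659 = -9806430562/160242407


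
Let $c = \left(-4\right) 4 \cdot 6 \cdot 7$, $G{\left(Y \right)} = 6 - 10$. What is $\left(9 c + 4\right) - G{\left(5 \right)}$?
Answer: $-6040$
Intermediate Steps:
$G{\left(Y \right)} = -4$ ($G{\left(Y \right)} = 6 - 10 = -4$)
$c = -672$ ($c = \left(-16\right) 6 \cdot 7 = \left(-96\right) 7 = -672$)
$\left(9 c + 4\right) - G{\left(5 \right)} = \left(9 \left(-672\right) + 4\right) - -4 = \left(-6048 + 4\right) + 4 = -6044 + 4 = -6040$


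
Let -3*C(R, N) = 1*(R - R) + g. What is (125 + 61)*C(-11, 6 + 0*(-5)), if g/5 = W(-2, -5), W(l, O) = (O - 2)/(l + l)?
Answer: -1085/2 ≈ -542.50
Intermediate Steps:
W(l, O) = (-2 + O)/(2*l) (W(l, O) = (-2 + O)/((2*l)) = (-2 + O)*(1/(2*l)) = (-2 + O)/(2*l))
g = 35/4 (g = 5*((1/2)*(-2 - 5)/(-2)) = 5*((1/2)*(-1/2)*(-7)) = 5*(7/4) = 35/4 ≈ 8.7500)
C(R, N) = -35/12 (C(R, N) = -(1*(R - R) + 35/4)/3 = -(1*0 + 35/4)/3 = -(0 + 35/4)/3 = -1/3*35/4 = -35/12)
(125 + 61)*C(-11, 6 + 0*(-5)) = (125 + 61)*(-35/12) = 186*(-35/12) = -1085/2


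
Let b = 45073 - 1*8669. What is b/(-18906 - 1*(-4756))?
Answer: -18202/7075 ≈ -2.5727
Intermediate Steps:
b = 36404 (b = 45073 - 8669 = 36404)
b/(-18906 - 1*(-4756)) = 36404/(-18906 - 1*(-4756)) = 36404/(-18906 + 4756) = 36404/(-14150) = 36404*(-1/14150) = -18202/7075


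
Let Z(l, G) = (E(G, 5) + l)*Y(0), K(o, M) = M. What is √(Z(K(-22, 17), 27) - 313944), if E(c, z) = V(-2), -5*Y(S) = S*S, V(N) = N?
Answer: 2*I*√78486 ≈ 560.31*I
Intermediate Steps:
Y(S) = -S²/5 (Y(S) = -S*S/5 = -S²/5)
E(c, z) = -2
Z(l, G) = 0 (Z(l, G) = (-2 + l)*(-⅕*0²) = (-2 + l)*(-⅕*0) = (-2 + l)*0 = 0)
√(Z(K(-22, 17), 27) - 313944) = √(0 - 313944) = √(-313944) = 2*I*√78486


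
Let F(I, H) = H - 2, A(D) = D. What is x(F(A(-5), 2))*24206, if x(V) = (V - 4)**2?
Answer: 387296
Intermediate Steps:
F(I, H) = -2 + H
x(V) = (-4 + V)**2
x(F(A(-5), 2))*24206 = (-4 + (-2 + 2))**2*24206 = (-4 + 0)**2*24206 = (-4)**2*24206 = 16*24206 = 387296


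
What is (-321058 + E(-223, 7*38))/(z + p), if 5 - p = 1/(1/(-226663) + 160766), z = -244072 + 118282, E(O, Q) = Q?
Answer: 1461195684961843/572946018734926 ≈ 2.5503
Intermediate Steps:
z = -125790
p = 182198292622/36439703857 (p = 5 - 1/(1/(-226663) + 160766) = 5 - 1/(-1/226663 + 160766) = 5 - 1/36439703857/226663 = 5 - 1*226663/36439703857 = 5 - 226663/36439703857 = 182198292622/36439703857 ≈ 5.0000)
(-321058 + E(-223, 7*38))/(z + p) = (-321058 + 7*38)/(-125790 + 182198292622/36439703857) = (-321058 + 266)/(-4583568149879408/36439703857) = -320792*(-36439703857/4583568149879408) = 1461195684961843/572946018734926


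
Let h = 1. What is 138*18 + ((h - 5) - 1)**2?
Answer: 2509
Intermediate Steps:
138*18 + ((h - 5) - 1)**2 = 138*18 + ((1 - 5) - 1)**2 = 2484 + (-4 - 1)**2 = 2484 + (-5)**2 = 2484 + 25 = 2509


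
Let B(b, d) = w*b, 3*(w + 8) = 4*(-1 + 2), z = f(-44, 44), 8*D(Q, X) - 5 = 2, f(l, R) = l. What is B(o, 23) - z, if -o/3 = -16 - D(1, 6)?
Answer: -587/2 ≈ -293.50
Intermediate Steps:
D(Q, X) = 7/8 (D(Q, X) = 5/8 + (⅛)*2 = 5/8 + ¼ = 7/8)
z = -44
o = 405/8 (o = -3*(-16 - 1*7/8) = -3*(-16 - 7/8) = -3*(-135/8) = 405/8 ≈ 50.625)
w = -20/3 (w = -8 + (4*(-1 + 2))/3 = -8 + (4*1)/3 = -8 + (⅓)*4 = -8 + 4/3 = -20/3 ≈ -6.6667)
B(b, d) = -20*b/3
B(o, 23) - z = -20/3*405/8 - 1*(-44) = -675/2 + 44 = -587/2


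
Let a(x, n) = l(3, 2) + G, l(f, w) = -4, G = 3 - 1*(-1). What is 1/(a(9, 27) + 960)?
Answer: 1/960 ≈ 0.0010417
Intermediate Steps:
G = 4 (G = 3 + 1 = 4)
a(x, n) = 0 (a(x, n) = -4 + 4 = 0)
1/(a(9, 27) + 960) = 1/(0 + 960) = 1/960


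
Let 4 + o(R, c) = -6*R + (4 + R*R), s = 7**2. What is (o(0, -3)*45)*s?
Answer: 0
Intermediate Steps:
s = 49
o(R, c) = R**2 - 6*R (o(R, c) = -4 + (-6*R + (4 + R*R)) = -4 + (-6*R + (4 + R**2)) = -4 + (4 + R**2 - 6*R) = R**2 - 6*R)
(o(0, -3)*45)*s = ((0*(-6 + 0))*45)*49 = ((0*(-6))*45)*49 = (0*45)*49 = 0*49 = 0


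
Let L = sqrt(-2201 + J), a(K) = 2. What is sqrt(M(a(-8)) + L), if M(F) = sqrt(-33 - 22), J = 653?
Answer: sqrt(I)*sqrt(sqrt(55) + 6*sqrt(43)) ≈ 4.8353 + 4.8353*I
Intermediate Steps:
M(F) = I*sqrt(55) (M(F) = sqrt(-55) = I*sqrt(55))
L = 6*I*sqrt(43) (L = sqrt(-2201 + 653) = sqrt(-1548) = 6*I*sqrt(43) ≈ 39.345*I)
sqrt(M(a(-8)) + L) = sqrt(I*sqrt(55) + 6*I*sqrt(43))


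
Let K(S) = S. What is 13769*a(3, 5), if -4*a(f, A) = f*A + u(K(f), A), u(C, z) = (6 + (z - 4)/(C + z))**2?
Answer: -46277609/256 ≈ -1.8077e+5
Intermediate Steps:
u(C, z) = (6 + (-4 + z)/(C + z))**2
a(f, A) = -A*f/4 - (-4 + 6*f + 7*A)**2/(4*(A + f)**2) (a(f, A) = -(f*A + (-4 + 6*f + 7*A)**2/(f + A)**2)/4 = -(A*f + (-4 + 6*f + 7*A)**2/(A + f)**2)/4 = -A*f/4 - (-4 + 6*f + 7*A)**2/(4*(A + f)**2))
13769*a(3, 5) = 13769*(-1/4*5*3 - (-4 + 6*3 + 7*5)**2/(4*(5 + 3)**2)) = 13769*(-15/4 - 1/4*(-4 + 18 + 35)**2/8**2) = 13769*(-15/4 - 1/4*1/64*49**2) = 13769*(-15/4 - 1/4*1/64*2401) = 13769*(-15/4 - 2401/256) = 13769*(-3361/256) = -46277609/256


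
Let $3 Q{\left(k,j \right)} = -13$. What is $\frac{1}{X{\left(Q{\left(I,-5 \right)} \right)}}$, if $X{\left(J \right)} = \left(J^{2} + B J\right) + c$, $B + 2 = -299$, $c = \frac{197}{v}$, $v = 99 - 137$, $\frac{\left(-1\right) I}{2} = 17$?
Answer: $\frac{342}{450731} \approx 0.00075877$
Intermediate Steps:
$I = -34$ ($I = \left(-2\right) 17 = -34$)
$v = -38$
$Q{\left(k,j \right)} = - \frac{13}{3}$ ($Q{\left(k,j \right)} = \frac{1}{3} \left(-13\right) = - \frac{13}{3}$)
$c = - \frac{197}{38}$ ($c = \frac{197}{-38} = 197 \left(- \frac{1}{38}\right) = - \frac{197}{38} \approx -5.1842$)
$B = -301$ ($B = -2 - 299 = -301$)
$X{\left(J \right)} = - \frac{197}{38} + J^{2} - 301 J$ ($X{\left(J \right)} = \left(J^{2} - 301 J\right) - \frac{197}{38} = - \frac{197}{38} + J^{2} - 301 J$)
$\frac{1}{X{\left(Q{\left(I,-5 \right)} \right)}} = \frac{1}{- \frac{197}{38} + \left(- \frac{13}{3}\right)^{2} - - \frac{3913}{3}} = \frac{1}{- \frac{197}{38} + \frac{169}{9} + \frac{3913}{3}} = \frac{1}{\frac{450731}{342}} = \frac{342}{450731}$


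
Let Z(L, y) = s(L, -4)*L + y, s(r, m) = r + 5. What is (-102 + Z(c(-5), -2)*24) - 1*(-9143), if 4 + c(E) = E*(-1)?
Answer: 9137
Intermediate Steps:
c(E) = -4 - E (c(E) = -4 + E*(-1) = -4 - E)
s(r, m) = 5 + r
Z(L, y) = y + L*(5 + L) (Z(L, y) = (5 + L)*L + y = L*(5 + L) + y = y + L*(5 + L))
(-102 + Z(c(-5), -2)*24) - 1*(-9143) = (-102 + (-2 + (-4 - 1*(-5))*(5 + (-4 - 1*(-5))))*24) - 1*(-9143) = (-102 + (-2 + (-4 + 5)*(5 + (-4 + 5)))*24) + 9143 = (-102 + (-2 + 1*(5 + 1))*24) + 9143 = (-102 + (-2 + 1*6)*24) + 9143 = (-102 + (-2 + 6)*24) + 9143 = (-102 + 4*24) + 9143 = (-102 + 96) + 9143 = -6 + 9143 = 9137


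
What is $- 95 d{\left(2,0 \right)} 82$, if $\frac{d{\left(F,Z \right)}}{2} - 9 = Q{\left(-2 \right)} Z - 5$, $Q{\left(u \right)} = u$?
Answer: $-62320$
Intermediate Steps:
$d{\left(F,Z \right)} = 8 - 4 Z$ ($d{\left(F,Z \right)} = 18 + 2 \left(- 2 Z - 5\right) = 18 + 2 \left(-5 - 2 Z\right) = 18 - \left(10 + 4 Z\right) = 8 - 4 Z$)
$- 95 d{\left(2,0 \right)} 82 = - 95 \left(8 - 0\right) 82 = - 95 \left(8 + 0\right) 82 = \left(-95\right) 8 \cdot 82 = \left(-760\right) 82 = -62320$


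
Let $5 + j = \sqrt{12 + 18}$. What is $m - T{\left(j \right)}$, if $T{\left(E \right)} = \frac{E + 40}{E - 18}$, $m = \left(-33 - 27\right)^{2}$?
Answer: $\frac{1797235}{499} + \frac{58 \sqrt{30}}{499} \approx 3602.3$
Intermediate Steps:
$m = 3600$ ($m = \left(-60\right)^{2} = 3600$)
$j = -5 + \sqrt{30}$ ($j = -5 + \sqrt{12 + 18} = -5 + \sqrt{30} \approx 0.47723$)
$T{\left(E \right)} = \frac{40 + E}{-18 + E}$
$m - T{\left(j \right)} = 3600 - \frac{40 - \left(5 - \sqrt{30}\right)}{-18 - \left(5 - \sqrt{30}\right)} = 3600 - \frac{35 + \sqrt{30}}{-23 + \sqrt{30}}$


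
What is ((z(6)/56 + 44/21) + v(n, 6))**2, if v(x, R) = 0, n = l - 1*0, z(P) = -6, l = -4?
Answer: 27889/7056 ≈ 3.9525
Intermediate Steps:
n = -4 (n = -4 - 1*0 = -4 + 0 = -4)
((z(6)/56 + 44/21) + v(n, 6))**2 = ((-6/56 + 44/21) + 0)**2 = ((-6*1/56 + 44*(1/21)) + 0)**2 = ((-3/28 + 44/21) + 0)**2 = (167/84 + 0)**2 = (167/84)**2 = 27889/7056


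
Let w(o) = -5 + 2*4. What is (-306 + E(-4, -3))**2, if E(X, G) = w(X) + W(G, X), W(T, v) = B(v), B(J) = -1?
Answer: 92416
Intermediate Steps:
W(T, v) = -1
w(o) = 3 (w(o) = -5 + 8 = 3)
E(X, G) = 2 (E(X, G) = 3 - 1 = 2)
(-306 + E(-4, -3))**2 = (-306 + 2)**2 = (-304)**2 = 92416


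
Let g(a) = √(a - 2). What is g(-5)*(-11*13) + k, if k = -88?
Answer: -88 - 143*I*√7 ≈ -88.0 - 378.34*I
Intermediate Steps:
g(a) = √(-2 + a)
g(-5)*(-11*13) + k = √(-2 - 5)*(-11*13) - 88 = √(-7)*(-143) - 88 = (I*√7)*(-143) - 88 = -143*I*√7 - 88 = -88 - 143*I*√7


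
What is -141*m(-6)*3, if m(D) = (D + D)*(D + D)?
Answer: -60912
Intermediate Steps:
m(D) = 4*D² (m(D) = (2*D)*(2*D) = 4*D²)
-141*m(-6)*3 = -564*(-6)²*3 = -564*36*3 = -141*144*3 = -20304*3 = -60912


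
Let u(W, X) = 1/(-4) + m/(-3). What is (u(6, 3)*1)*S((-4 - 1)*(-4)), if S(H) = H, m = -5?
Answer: 85/3 ≈ 28.333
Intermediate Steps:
u(W, X) = 17/12 (u(W, X) = 1/(-4) - 5/(-3) = 1*(-¼) - 5*(-⅓) = -¼ + 5/3 = 17/12)
(u(6, 3)*1)*S((-4 - 1)*(-4)) = ((17/12)*1)*((-4 - 1)*(-4)) = 17*(-5*(-4))/12 = (17/12)*20 = 85/3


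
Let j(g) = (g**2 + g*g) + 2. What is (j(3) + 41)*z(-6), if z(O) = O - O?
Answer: 0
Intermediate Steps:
j(g) = 2 + 2*g**2 (j(g) = (g**2 + g**2) + 2 = 2*g**2 + 2 = 2 + 2*g**2)
z(O) = 0
(j(3) + 41)*z(-6) = ((2 + 2*3**2) + 41)*0 = ((2 + 2*9) + 41)*0 = ((2 + 18) + 41)*0 = (20 + 41)*0 = 61*0 = 0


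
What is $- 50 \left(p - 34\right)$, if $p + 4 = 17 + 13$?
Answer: $400$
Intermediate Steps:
$p = 26$ ($p = -4 + \left(17 + 13\right) = -4 + 30 = 26$)
$- 50 \left(p - 34\right) = - 50 \left(26 - 34\right) = \left(-50\right) \left(-8\right) = 400$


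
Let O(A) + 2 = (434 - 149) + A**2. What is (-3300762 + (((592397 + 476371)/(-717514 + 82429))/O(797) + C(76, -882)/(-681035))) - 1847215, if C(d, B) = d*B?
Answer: -7860957702116783582203/1526999412081715 ≈ -5.1480e+6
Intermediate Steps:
O(A) = 283 + A**2 (O(A) = -2 + ((434 - 149) + A**2) = -2 + (285 + A**2) = 283 + A**2)
C(d, B) = B*d
(-3300762 + (((592397 + 476371)/(-717514 + 82429))/O(797) + C(76, -882)/(-681035))) - 1847215 = (-3300762 + (((592397 + 476371)/(-717514 + 82429))/(283 + 797**2) - 882*76/(-681035))) - 1847215 = (-3300762 + ((1068768/(-635085))/(283 + 635209) - 67032*(-1/681035))) - 1847215 = (-3300762 + ((1068768*(-1/635085))/635492 + 67032/681035)) - 1847215 = (-3300762 + (-118752/70565*1/635492 + 67032/681035)) - 1847215 = (-3300762 + (-29688/11210873245 + 67032/681035)) - 1847215 = (-3300762 + 150293407358352/1526999412081715) - 1847215 = -5040261483128258408478/1526999412081715 - 1847215 = -7860957702116783582203/1526999412081715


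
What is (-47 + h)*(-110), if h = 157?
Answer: -12100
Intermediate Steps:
(-47 + h)*(-110) = (-47 + 157)*(-110) = 110*(-110) = -12100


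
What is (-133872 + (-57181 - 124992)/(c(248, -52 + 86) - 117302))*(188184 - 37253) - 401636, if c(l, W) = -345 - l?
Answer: -2382139594841797/117895 ≈ -2.0206e+10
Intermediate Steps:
(-133872 + (-57181 - 124992)/(c(248, -52 + 86) - 117302))*(188184 - 37253) - 401636 = (-133872 + (-57181 - 124992)/((-345 - 1*248) - 117302))*(188184 - 37253) - 401636 = (-133872 - 182173/((-345 - 248) - 117302))*150931 - 401636 = (-133872 - 182173/(-593 - 117302))*150931 - 401636 = (-133872 - 182173/(-117895))*150931 - 401636 = (-133872 - 182173*(-1/117895))*150931 - 401636 = (-133872 + 182173/117895)*150931 - 401636 = -15782657267/117895*150931 - 401636 = -2382092243965577/117895 - 401636 = -2382139594841797/117895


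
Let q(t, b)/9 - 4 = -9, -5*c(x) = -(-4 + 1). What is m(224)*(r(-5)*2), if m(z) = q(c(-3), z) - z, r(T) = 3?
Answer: -1614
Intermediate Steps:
c(x) = -⅗ (c(x) = -(-1)*(-4 + 1)/5 = -(-1)*(-3)/5 = -⅕*3 = -⅗)
q(t, b) = -45 (q(t, b) = 36 + 9*(-9) = 36 - 81 = -45)
m(z) = -45 - z
m(224)*(r(-5)*2) = (-45 - 1*224)*(3*2) = (-45 - 224)*6 = -269*6 = -1614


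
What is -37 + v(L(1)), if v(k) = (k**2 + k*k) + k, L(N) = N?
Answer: -34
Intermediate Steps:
v(k) = k + 2*k**2 (v(k) = (k**2 + k**2) + k = 2*k**2 + k = k + 2*k**2)
-37 + v(L(1)) = -37 + 1*(1 + 2*1) = -37 + 1*(1 + 2) = -37 + 1*3 = -37 + 3 = -34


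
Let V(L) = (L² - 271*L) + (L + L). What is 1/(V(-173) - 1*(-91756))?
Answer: 1/168222 ≈ 5.9445e-6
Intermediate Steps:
V(L) = L² - 269*L (V(L) = (L² - 271*L) + 2*L = L² - 269*L)
1/(V(-173) - 1*(-91756)) = 1/(-173*(-269 - 173) - 1*(-91756)) = 1/(-173*(-442) + 91756) = 1/(76466 + 91756) = 1/168222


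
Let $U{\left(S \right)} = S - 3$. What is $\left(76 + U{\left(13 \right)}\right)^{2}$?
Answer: $7396$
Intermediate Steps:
$U{\left(S \right)} = -3 + S$ ($U{\left(S \right)} = S - 3 = -3 + S$)
$\left(76 + U{\left(13 \right)}\right)^{2} = \left(76 + \left(-3 + 13\right)\right)^{2} = \left(76 + 10\right)^{2} = 86^{2} = 7396$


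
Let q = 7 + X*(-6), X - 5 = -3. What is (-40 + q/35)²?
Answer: 78961/49 ≈ 1611.4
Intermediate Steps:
X = 2 (X = 5 - 3 = 2)
q = -5 (q = 7 + 2*(-6) = 7 - 12 = -5)
(-40 + q/35)² = (-40 - 5/35)² = (-40 - 5*1/35)² = (-40 - ⅐)² = (-281/7)² = 78961/49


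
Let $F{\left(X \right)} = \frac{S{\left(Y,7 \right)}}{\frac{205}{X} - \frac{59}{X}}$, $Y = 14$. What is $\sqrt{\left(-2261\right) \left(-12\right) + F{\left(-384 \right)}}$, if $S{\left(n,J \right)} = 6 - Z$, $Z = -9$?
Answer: $\frac{2 \sqrt{36094047}}{73} \approx 164.6$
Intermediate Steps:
$S{\left(n,J \right)} = 15$ ($S{\left(n,J \right)} = 6 - -9 = 6 + 9 = 15$)
$F{\left(X \right)} = \frac{15 X}{146}$ ($F{\left(X \right)} = \frac{15}{\frac{205}{X} - \frac{59}{X}} = \frac{15}{146 \frac{1}{X}} = 15 \frac{X}{146} = \frac{15 X}{146}$)
$\sqrt{\left(-2261\right) \left(-12\right) + F{\left(-384 \right)}} = \sqrt{\left(-2261\right) \left(-12\right) + \frac{15}{146} \left(-384\right)} = \sqrt{27132 - \frac{2880}{73}} = \sqrt{\frac{1977756}{73}} = \frac{2 \sqrt{36094047}}{73}$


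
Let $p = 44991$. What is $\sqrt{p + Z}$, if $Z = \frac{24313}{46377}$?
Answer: $\frac{4 \sqrt{672006568985}}{15459} \approx 212.11$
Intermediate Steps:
$Z = \frac{24313}{46377}$ ($Z = 24313 \cdot \frac{1}{46377} = \frac{24313}{46377} \approx 0.52425$)
$\sqrt{p + Z} = \sqrt{44991 + \frac{24313}{46377}} = \sqrt{\frac{2086571920}{46377}} = \frac{4 \sqrt{672006568985}}{15459}$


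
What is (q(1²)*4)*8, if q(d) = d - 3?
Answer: -64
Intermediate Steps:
q(d) = -3 + d
(q(1²)*4)*8 = ((-3 + 1²)*4)*8 = ((-3 + 1)*4)*8 = -2*4*8 = -8*8 = -64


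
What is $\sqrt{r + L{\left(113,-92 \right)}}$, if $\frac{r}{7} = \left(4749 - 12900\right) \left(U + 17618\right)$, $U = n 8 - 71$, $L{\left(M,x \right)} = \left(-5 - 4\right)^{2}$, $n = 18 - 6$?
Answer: $3 i \sqrt{111850730} \approx 31728.0 i$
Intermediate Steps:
$n = 12$ ($n = 18 - 6 = 12$)
$L{\left(M,x \right)} = 81$ ($L{\left(M,x \right)} = \left(-9\right)^{2} = 81$)
$U = 25$ ($U = 12 \cdot 8 - 71 = 96 - 71 = 25$)
$r = -1006656651$ ($r = 7 \left(4749 - 12900\right) \left(25 + 17618\right) = 7 \left(\left(-8151\right) 17643\right) = 7 \left(-143808093\right) = -1006656651$)
$\sqrt{r + L{\left(113,-92 \right)}} = \sqrt{-1006656651 + 81} = \sqrt{-1006656570} = 3 i \sqrt{111850730}$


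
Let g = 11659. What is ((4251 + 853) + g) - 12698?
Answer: 4065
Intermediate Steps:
((4251 + 853) + g) - 12698 = ((4251 + 853) + 11659) - 12698 = (5104 + 11659) - 12698 = 16763 - 12698 = 4065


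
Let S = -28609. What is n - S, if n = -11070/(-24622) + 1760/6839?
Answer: 2408792244986/84194929 ≈ 28610.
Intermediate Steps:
n = 59521225/84194929 (n = -11070*(-1/24622) + 1760*(1/6839) = 5535/12311 + 1760/6839 = 59521225/84194929 ≈ 0.70695)
n - S = 59521225/84194929 - 1*(-28609) = 59521225/84194929 + 28609 = 2408792244986/84194929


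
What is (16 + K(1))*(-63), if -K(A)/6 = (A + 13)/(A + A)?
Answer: 1638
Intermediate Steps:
K(A) = -3*(13 + A)/A (K(A) = -6*(A + 13)/(A + A) = -6*(13 + A)/(2*A) = -6*(13 + A)*1/(2*A) = -3*(13 + A)/A)
(16 + K(1))*(-63) = (16 + (-3 - 39/1))*(-63) = (16 + (-3 - 39*1))*(-63) = (16 + (-3 - 39))*(-63) = (16 - 42)*(-63) = -26*(-63) = 1638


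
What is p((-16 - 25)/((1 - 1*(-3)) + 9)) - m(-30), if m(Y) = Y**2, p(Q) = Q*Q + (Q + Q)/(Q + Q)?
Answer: -150250/169 ≈ -889.05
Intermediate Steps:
p(Q) = 1 + Q**2 (p(Q) = Q**2 + (2*Q)/((2*Q)) = Q**2 + (2*Q)*(1/(2*Q)) = Q**2 + 1 = 1 + Q**2)
p((-16 - 25)/((1 - 1*(-3)) + 9)) - m(-30) = (1 + ((-16 - 25)/((1 - 1*(-3)) + 9))**2) - 1*(-30)**2 = (1 + (-41/((1 + 3) + 9))**2) - 1*900 = (1 + (-41/(4 + 9))**2) - 900 = (1 + (-41/13)**2) - 900 = (1 + 1681/169) - 900 = 1850/169 - 900 = -150250/169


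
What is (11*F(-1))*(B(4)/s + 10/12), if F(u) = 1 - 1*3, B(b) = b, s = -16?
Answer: -77/6 ≈ -12.833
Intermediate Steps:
F(u) = -2 (F(u) = 1 - 3 = -2)
(11*F(-1))*(B(4)/s + 10/12) = (11*(-2))*(4/(-16) + 10/12) = -22*(4*(-1/16) + 10*(1/12)) = -22*(-¼ + ⅚) = -22*7/12 = -77/6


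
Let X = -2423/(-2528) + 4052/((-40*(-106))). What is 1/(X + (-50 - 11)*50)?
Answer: -669920/2041973689 ≈ -0.00032807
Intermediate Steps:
X = 1282311/669920 (X = -2423*(-1/2528) + 4052/4240 = 2423/2528 + 4052*(1/4240) = 2423/2528 + 1013/1060 = 1282311/669920 ≈ 1.9141)
1/(X + (-50 - 11)*50) = 1/(1282311/669920 + (-50 - 11)*50) = 1/(1282311/669920 - 61*50) = 1/(1282311/669920 - 3050) = 1/(-2041973689/669920) = -669920/2041973689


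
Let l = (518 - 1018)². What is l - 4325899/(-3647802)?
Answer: 911954825899/3647802 ≈ 2.5000e+5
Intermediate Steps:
l = 250000 (l = (-500)² = 250000)
l - 4325899/(-3647802) = 250000 - 4325899/(-3647802) = 250000 - 4325899*(-1/3647802) = 250000 + 4325899/3647802 = 911954825899/3647802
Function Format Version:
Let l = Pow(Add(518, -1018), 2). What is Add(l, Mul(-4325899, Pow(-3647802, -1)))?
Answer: Rational(911954825899, 3647802) ≈ 2.5000e+5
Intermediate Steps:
l = 250000 (l = Pow(-500, 2) = 250000)
Add(l, Mul(-4325899, Pow(-3647802, -1))) = Add(250000, Mul(-4325899, Pow(-3647802, -1))) = Add(250000, Mul(-4325899, Rational(-1, 3647802))) = Add(250000, Rational(4325899, 3647802)) = Rational(911954825899, 3647802)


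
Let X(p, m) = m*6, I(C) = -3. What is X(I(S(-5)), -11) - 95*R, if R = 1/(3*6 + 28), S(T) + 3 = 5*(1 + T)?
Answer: -3131/46 ≈ -68.065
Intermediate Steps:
S(T) = 2 + 5*T (S(T) = -3 + 5*(1 + T) = -3 + (5 + 5*T) = 2 + 5*T)
X(p, m) = 6*m
R = 1/46 (R = 1/(18 + 28) = 1/46 ≈ 0.021739)
X(I(S(-5)), -11) - 95*R = 6*(-11) - 95*1/46 = -66 - 95/46 = -3131/46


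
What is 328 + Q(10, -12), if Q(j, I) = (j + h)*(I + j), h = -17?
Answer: 342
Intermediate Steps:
Q(j, I) = (-17 + j)*(I + j) (Q(j, I) = (j - 17)*(I + j) = (-17 + j)*(I + j))
328 + Q(10, -12) = 328 + (10**2 - 17*(-12) - 17*10 - 12*10) = 328 + (100 + 204 - 170 - 120) = 328 + 14 = 342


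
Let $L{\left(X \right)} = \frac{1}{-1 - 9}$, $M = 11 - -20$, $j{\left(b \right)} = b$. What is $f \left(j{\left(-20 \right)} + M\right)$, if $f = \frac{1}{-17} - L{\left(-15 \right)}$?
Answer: $\frac{77}{170} \approx 0.45294$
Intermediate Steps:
$M = 31$ ($M = 11 + 20 = 31$)
$L{\left(X \right)} = - \frac{1}{10}$ ($L{\left(X \right)} = \frac{1}{-10} = - \frac{1}{10}$)
$f = \frac{7}{170}$ ($f = \frac{1}{-17} - - \frac{1}{10} = - \frac{1}{17} + \frac{1}{10} = \frac{7}{170} \approx 0.041176$)
$f \left(j{\left(-20 \right)} + M\right) = \frac{7 \left(-20 + 31\right)}{170} = \frac{7}{170} \cdot 11 = \frac{77}{170}$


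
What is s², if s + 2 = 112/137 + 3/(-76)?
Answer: 161874729/108409744 ≈ 1.4932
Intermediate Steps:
s = -12723/10412 (s = -2 + (112/137 + 3/(-76)) = -2 + (112*(1/137) + 3*(-1/76)) = -2 + (112/137 - 3/76) = -2 + 8101/10412 = -12723/10412 ≈ -1.2220)
s² = (-12723/10412)² = 161874729/108409744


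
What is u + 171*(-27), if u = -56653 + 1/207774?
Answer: -12730312979/207774 ≈ -61270.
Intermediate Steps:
u = -11771020421/207774 (u = -56653 + 1/207774 = -11771020421/207774 ≈ -56653.)
u + 171*(-27) = -11771020421/207774 + 171*(-27) = -11771020421/207774 - 4617 = -12730312979/207774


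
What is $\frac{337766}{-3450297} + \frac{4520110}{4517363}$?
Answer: $\frac{14069910341612}{15586244006811} \approx 0.90271$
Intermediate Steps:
$\frac{337766}{-3450297} + \frac{4520110}{4517363} = 337766 \left(- \frac{1}{3450297}\right) + 4520110 \cdot \frac{1}{4517363} = - \frac{337766}{3450297} + \frac{4520110}{4517363} = \frac{14069910341612}{15586244006811}$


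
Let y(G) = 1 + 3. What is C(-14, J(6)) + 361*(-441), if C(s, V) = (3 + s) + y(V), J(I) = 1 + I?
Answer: -159208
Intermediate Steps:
y(G) = 4
C(s, V) = 7 + s (C(s, V) = (3 + s) + 4 = 7 + s)
C(-14, J(6)) + 361*(-441) = (7 - 14) + 361*(-441) = -7 - 159201 = -159208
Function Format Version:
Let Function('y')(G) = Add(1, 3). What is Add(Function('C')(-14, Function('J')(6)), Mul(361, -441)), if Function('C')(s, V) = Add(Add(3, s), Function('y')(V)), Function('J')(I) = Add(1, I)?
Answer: -159208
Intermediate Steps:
Function('y')(G) = 4
Function('C')(s, V) = Add(7, s) (Function('C')(s, V) = Add(Add(3, s), 4) = Add(7, s))
Add(Function('C')(-14, Function('J')(6)), Mul(361, -441)) = Add(Add(7, -14), Mul(361, -441)) = Add(-7, -159201) = -159208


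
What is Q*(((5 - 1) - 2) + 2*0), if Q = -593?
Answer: -1186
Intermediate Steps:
Q*(((5 - 1) - 2) + 2*0) = -593*(((5 - 1) - 2) + 2*0) = -593*((4 - 2) + 0) = -593*(2 + 0) = -593*2 = -1186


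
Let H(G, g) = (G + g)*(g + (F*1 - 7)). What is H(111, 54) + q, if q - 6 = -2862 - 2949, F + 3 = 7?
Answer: 2610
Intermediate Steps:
F = 4 (F = -3 + 7 = 4)
H(G, g) = (-3 + g)*(G + g) (H(G, g) = (G + g)*(g + (4*1 - 7)) = (G + g)*(g + (4 - 7)) = (G + g)*(g - 3) = (G + g)*(-3 + g) = (-3 + g)*(G + g))
q = -5805 (q = 6 + (-2862 - 2949) = 6 - 5811 = -5805)
H(111, 54) + q = (54**2 - 3*111 - 3*54 + 111*54) - 5805 = (2916 - 333 - 162 + 5994) - 5805 = 8415 - 5805 = 2610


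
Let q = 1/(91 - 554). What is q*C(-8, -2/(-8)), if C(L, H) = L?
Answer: 8/463 ≈ 0.017279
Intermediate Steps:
q = -1/463 (q = 1/(-463) = -1/463 ≈ -0.0021598)
q*C(-8, -2/(-8)) = -1/463*(-8) = 8/463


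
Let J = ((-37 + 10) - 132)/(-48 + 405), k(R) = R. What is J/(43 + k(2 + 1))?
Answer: -53/5474 ≈ -0.0096821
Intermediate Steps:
J = -53/119 (J = (-27 - 132)/357 = -159*1/357 = -53/119 ≈ -0.44538)
J/(43 + k(2 + 1)) = -53/(119*(43 + (2 + 1))) = -53/(119*(43 + 3)) = -53/119/46 = -53/119*1/46 = -53/5474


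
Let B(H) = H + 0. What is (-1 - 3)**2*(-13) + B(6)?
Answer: -202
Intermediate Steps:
B(H) = H
(-1 - 3)**2*(-13) + B(6) = (-1 - 3)**2*(-13) + 6 = (-4)**2*(-13) + 6 = 16*(-13) + 6 = -208 + 6 = -202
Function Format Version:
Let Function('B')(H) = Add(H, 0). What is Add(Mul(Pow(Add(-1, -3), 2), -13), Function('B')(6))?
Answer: -202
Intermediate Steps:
Function('B')(H) = H
Add(Mul(Pow(Add(-1, -3), 2), -13), Function('B')(6)) = Add(Mul(Pow(Add(-1, -3), 2), -13), 6) = Add(Mul(Pow(-4, 2), -13), 6) = Add(Mul(16, -13), 6) = Add(-208, 6) = -202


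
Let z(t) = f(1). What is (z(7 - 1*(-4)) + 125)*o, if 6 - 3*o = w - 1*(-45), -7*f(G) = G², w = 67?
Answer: -92644/21 ≈ -4411.6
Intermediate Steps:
f(G) = -G²/7
z(t) = -⅐ (z(t) = -⅐*1² = -⅐*1 = -⅐)
o = -106/3 (o = 2 - (67 - 1*(-45))/3 = 2 - (67 + 45)/3 = 2 - ⅓*112 = 2 - 112/3 = -106/3 ≈ -35.333)
(z(7 - 1*(-4)) + 125)*o = (-⅐ + 125)*(-106/3) = (874/7)*(-106/3) = -92644/21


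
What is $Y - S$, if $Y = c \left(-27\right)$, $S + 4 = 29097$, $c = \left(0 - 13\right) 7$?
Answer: $-26636$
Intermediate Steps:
$c = -91$ ($c = \left(-13\right) 7 = -91$)
$S = 29093$ ($S = -4 + 29097 = 29093$)
$Y = 2457$ ($Y = \left(-91\right) \left(-27\right) = 2457$)
$Y - S = 2457 - 29093 = -26636$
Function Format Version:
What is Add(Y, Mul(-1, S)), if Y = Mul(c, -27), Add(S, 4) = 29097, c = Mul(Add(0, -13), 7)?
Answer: -26636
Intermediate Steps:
c = -91 (c = Mul(-13, 7) = -91)
S = 29093 (S = Add(-4, 29097) = 29093)
Y = 2457 (Y = Mul(-91, -27) = 2457)
Add(Y, Mul(-1, S)) = Add(2457, Mul(-1, 29093)) = Add(2457, -29093) = -26636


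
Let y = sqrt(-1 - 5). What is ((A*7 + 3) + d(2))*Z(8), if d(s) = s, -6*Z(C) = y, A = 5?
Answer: -20*I*sqrt(6)/3 ≈ -16.33*I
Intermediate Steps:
y = I*sqrt(6) (y = sqrt(-6) = I*sqrt(6) ≈ 2.4495*I)
Z(C) = -I*sqrt(6)/6
((A*7 + 3) + d(2))*Z(8) = ((5*7 + 3) + 2)*(-I*sqrt(6)/6) = ((35 + 3) + 2)*(-I*sqrt(6)/6) = (38 + 2)*(-I*sqrt(6)/6) = 40*(-I*sqrt(6)/6) = -20*I*sqrt(6)/3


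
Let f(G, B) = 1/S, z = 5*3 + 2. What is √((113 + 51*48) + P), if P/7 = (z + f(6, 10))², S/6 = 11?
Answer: √19983619/66 ≈ 67.732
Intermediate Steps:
z = 17 (z = 15 + 2 = 17)
S = 66 (S = 6*11 = 66)
f(G, B) = 1/66
P = 8827903/4356 (P = 7*(17 + 1/66)² = 7*(1123/66)² = 7*(1261129/4356) = 8827903/4356 ≈ 2026.6)
√((113 + 51*48) + P) = √((113 + 51*48) + 8827903/4356) = √((113 + 2448) + 8827903/4356) = √(2561 + 8827903/4356) = √(19983619/4356) = √19983619/66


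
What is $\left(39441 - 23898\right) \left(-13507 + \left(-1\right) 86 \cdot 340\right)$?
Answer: $-664416621$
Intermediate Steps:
$\left(39441 - 23898\right) \left(-13507 + \left(-1\right) 86 \cdot 340\right) = 15543 \left(-13507 - 29240\right) = 15543 \left(-42747\right) = -664416621$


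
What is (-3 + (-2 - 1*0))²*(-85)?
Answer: -2125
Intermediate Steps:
(-3 + (-2 - 1*0))²*(-85) = (-3 + (-2 + 0))²*(-85) = (-3 - 2)²*(-85) = (-5)²*(-85) = 25*(-85) = -2125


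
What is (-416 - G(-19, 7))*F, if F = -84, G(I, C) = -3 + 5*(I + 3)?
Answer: 27972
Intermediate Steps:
G(I, C) = 12 + 5*I (G(I, C) = -3 + 5*(3 + I) = -3 + (15 + 5*I) = 12 + 5*I)
(-416 - G(-19, 7))*F = (-416 - (12 + 5*(-19)))*(-84) = (-416 - (12 - 95))*(-84) = (-416 - 1*(-83))*(-84) = (-416 + 83)*(-84) = -333*(-84) = 27972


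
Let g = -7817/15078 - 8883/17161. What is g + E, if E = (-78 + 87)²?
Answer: 20690952787/258753558 ≈ 79.964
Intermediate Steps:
E = 81 (E = 9² = 81)
g = -268085411/258753558 (g = -7817*1/15078 - 8883*1/17161 = -7817/15078 - 8883/17161 = -268085411/258753558 ≈ -1.0361)
g + E = -268085411/258753558 + 81 = 20690952787/258753558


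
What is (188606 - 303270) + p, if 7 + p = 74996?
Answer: -39675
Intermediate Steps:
p = 74989 (p = -7 + 74996 = 74989)
(188606 - 303270) + p = (188606 - 303270) + 74989 = -114664 + 74989 = -39675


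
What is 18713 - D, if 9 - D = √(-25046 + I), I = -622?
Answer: 18704 + 6*I*√713 ≈ 18704.0 + 160.21*I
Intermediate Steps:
D = 9 - 6*I*√713 (D = 9 - √(-25046 - 622) = 9 - √(-25668) = 9 - 6*I*√713 ≈ 9.0 - 160.21*I)
18713 - D = 18713 - (9 - 6*I*√713) = 18713 + (-9 + 6*I*√713) = 18704 + 6*I*√713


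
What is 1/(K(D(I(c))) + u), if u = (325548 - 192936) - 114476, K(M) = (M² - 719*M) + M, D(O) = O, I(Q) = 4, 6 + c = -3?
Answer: 1/15280 ≈ 6.5445e-5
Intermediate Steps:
c = -9 (c = -6 - 3 = -9)
K(M) = M² - 718*M
u = 18136 (u = 132612 - 114476 = 18136)
1/(K(D(I(c))) + u) = 1/(4*(-718 + 4) + 18136) = 1/(4*(-714) + 18136) = 1/(-2856 + 18136) = 1/15280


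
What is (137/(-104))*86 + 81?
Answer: -1679/52 ≈ -32.288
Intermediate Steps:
(137/(-104))*86 + 81 = (137*(-1/104))*86 + 81 = -137/104*86 + 81 = -5891/52 + 81 = -1679/52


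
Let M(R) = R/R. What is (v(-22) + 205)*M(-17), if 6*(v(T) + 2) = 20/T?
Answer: 6694/33 ≈ 202.85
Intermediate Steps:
v(T) = -2 + 10/(3*T) (v(T) = -2 + (20/T)/6 = -2 + 10/(3*T))
M(R) = 1
(v(-22) + 205)*M(-17) = ((-2 + (10/3)/(-22)) + 205)*1 = ((-2 + (10/3)*(-1/22)) + 205)*1 = ((-2 - 5/33) + 205)*1 = (-71/33 + 205)*1 = (6694/33)*1 = 6694/33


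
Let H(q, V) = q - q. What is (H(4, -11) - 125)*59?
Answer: -7375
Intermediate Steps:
H(q, V) = 0
(H(4, -11) - 125)*59 = (0 - 125)*59 = -125*59 = -7375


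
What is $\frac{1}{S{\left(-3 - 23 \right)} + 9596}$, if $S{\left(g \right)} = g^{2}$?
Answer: $\frac{1}{10272} \approx 9.7352 \cdot 10^{-5}$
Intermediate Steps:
$\frac{1}{S{\left(-3 - 23 \right)} + 9596} = \frac{1}{\left(-3 - 23\right)^{2} + 9596} = \frac{1}{\left(-26\right)^{2} + 9596} = \frac{1}{676 + 9596} = \frac{1}{10272}$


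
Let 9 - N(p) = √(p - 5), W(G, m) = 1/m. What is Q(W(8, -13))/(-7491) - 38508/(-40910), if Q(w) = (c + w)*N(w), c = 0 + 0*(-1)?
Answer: 625065459/663989755 - I*√858/1265979 ≈ 0.94138 - 2.3138e-5*I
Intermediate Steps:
c = 0 (c = 0 + 0 = 0)
N(p) = 9 - √(-5 + p) (N(p) = 9 - √(p - 5) = 9 - √(-5 + p))
Q(w) = w*(9 - √(-5 + w)) (Q(w) = (0 + w)*(9 - √(-5 + w)) = w*(9 - √(-5 + w)))
Q(W(8, -13))/(-7491) - 38508/(-40910) = ((9 - √(-5 + 1/(-13)))/(-13))/(-7491) - 38508/(-40910) = -(9 - √(-5 - 1/13))/13*(-1/7491) - 38508*(-1/40910) = -(9 - √(-66/13))/13*(-1/7491) + 19254/20455 = -(9 - I*√858/13)/13*(-1/7491) + 19254/20455 = (-9/13 + I*√858/169)*(-1/7491) + 19254/20455 = (3/32461 - I*√858/1265979) + 19254/20455 = 625065459/663989755 - I*√858/1265979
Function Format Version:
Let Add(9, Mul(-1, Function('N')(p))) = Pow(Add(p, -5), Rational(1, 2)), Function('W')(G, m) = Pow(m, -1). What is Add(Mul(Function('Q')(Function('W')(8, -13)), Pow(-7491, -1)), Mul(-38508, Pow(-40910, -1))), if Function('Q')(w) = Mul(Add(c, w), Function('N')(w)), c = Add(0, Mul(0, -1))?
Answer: Add(Rational(625065459, 663989755), Mul(Rational(-1, 1265979), I, Pow(858, Rational(1, 2)))) ≈ Add(0.94138, Mul(-2.3138e-5, I))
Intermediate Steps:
c = 0 (c = Add(0, 0) = 0)
Function('N')(p) = Add(9, Mul(-1, Pow(Add(-5, p), Rational(1, 2)))) (Function('N')(p) = Add(9, Mul(-1, Pow(Add(p, -5), Rational(1, 2)))) = Add(9, Mul(-1, Pow(Add(-5, p), Rational(1, 2)))))
Function('Q')(w) = Mul(w, Add(9, Mul(-1, Pow(Add(-5, w), Rational(1, 2))))) (Function('Q')(w) = Mul(Add(0, w), Add(9, Mul(-1, Pow(Add(-5, w), Rational(1, 2))))) = Mul(w, Add(9, Mul(-1, Pow(Add(-5, w), Rational(1, 2))))))
Add(Mul(Function('Q')(Function('W')(8, -13)), Pow(-7491, -1)), Mul(-38508, Pow(-40910, -1))) = Add(Mul(Mul(Pow(-13, -1), Add(9, Mul(-1, Pow(Add(-5, Pow(-13, -1)), Rational(1, 2))))), Pow(-7491, -1)), Mul(-38508, Pow(-40910, -1))) = Add(Mul(Mul(Rational(-1, 13), Add(9, Mul(-1, Pow(Add(-5, Rational(-1, 13)), Rational(1, 2))))), Rational(-1, 7491)), Mul(-38508, Rational(-1, 40910))) = Add(Mul(Mul(Rational(-1, 13), Add(9, Mul(-1, Pow(Rational(-66, 13), Rational(1, 2))))), Rational(-1, 7491)), Rational(19254, 20455)) = Add(Mul(Mul(Rational(-1, 13), Add(9, Mul(-1, Mul(Rational(1, 13), I, Pow(858, Rational(1, 2)))))), Rational(-1, 7491)), Rational(19254, 20455)) = Add(Mul(Mul(Rational(-1, 13), Add(9, Mul(Rational(-1, 13), I, Pow(858, Rational(1, 2))))), Rational(-1, 7491)), Rational(19254, 20455)) = Add(Mul(Add(Rational(-9, 13), Mul(Rational(1, 169), I, Pow(858, Rational(1, 2)))), Rational(-1, 7491)), Rational(19254, 20455)) = Add(Add(Rational(3, 32461), Mul(Rational(-1, 1265979), I, Pow(858, Rational(1, 2)))), Rational(19254, 20455)) = Add(Rational(625065459, 663989755), Mul(Rational(-1, 1265979), I, Pow(858, Rational(1, 2))))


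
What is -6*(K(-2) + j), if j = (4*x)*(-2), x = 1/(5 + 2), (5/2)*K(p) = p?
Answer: 408/35 ≈ 11.657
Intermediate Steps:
K(p) = 2*p/5
x = ⅐ (x = 1/7 = ⅐ ≈ 0.14286)
j = -8/7 (j = (4*(⅐))*(-2) = (4/7)*(-2) = -8/7 ≈ -1.1429)
-6*(K(-2) + j) = -6*((⅖)*(-2) - 8/7) = -6*(-⅘ - 8/7) = -6*(-68/35) = 408/35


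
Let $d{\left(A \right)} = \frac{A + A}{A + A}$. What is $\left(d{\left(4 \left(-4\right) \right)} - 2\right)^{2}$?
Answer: $1$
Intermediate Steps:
$d{\left(A \right)} = 1$ ($d{\left(A \right)} = \frac{2 A}{2 A} = 2 A \frac{1}{2 A} = 1$)
$\left(d{\left(4 \left(-4\right) \right)} - 2\right)^{2} = \left(1 - 2\right)^{2} = \left(-1\right)^{2} = 1$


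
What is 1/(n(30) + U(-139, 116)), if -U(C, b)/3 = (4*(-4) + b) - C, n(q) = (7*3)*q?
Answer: -1/87 ≈ -0.011494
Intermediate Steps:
n(q) = 21*q
U(C, b) = 48 - 3*b + 3*C (U(C, b) = -3*((4*(-4) + b) - C) = -3*((-16 + b) - C) = -3*(-16 + b - C) = 48 - 3*b + 3*C)
1/(n(30) + U(-139, 116)) = 1/(21*30 + (48 - 3*116 + 3*(-139))) = 1/(630 + (48 - 348 - 417)) = 1/(630 - 717) = 1/(-87) = -1/87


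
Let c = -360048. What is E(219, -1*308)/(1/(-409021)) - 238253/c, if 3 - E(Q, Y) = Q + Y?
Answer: -13548581518483/360048 ≈ -3.7630e+7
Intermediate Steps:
E(Q, Y) = 3 - Q - Y (E(Q, Y) = 3 - (Q + Y) = 3 + (-Q - Y) = 3 - Q - Y)
E(219, -1*308)/(1/(-409021)) - 238253/c = (3 - 1*219 - (-1)*308)/(1/(-409021)) - 238253/(-360048) = (3 - 219 - 1*(-308))/(-1/409021) - 238253*(-1/360048) = (3 - 219 + 308)*(-409021) + 238253/360048 = 92*(-409021) + 238253/360048 = -37629932 + 238253/360048 = -13548581518483/360048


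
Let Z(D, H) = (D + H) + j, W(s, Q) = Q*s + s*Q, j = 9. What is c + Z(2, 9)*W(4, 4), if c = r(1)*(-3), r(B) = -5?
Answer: 655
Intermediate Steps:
W(s, Q) = 2*Q*s (W(s, Q) = Q*s + Q*s = 2*Q*s)
Z(D, H) = 9 + D + H (Z(D, H) = (D + H) + 9 = 9 + D + H)
c = 15 (c = -5*(-3) = 15)
c + Z(2, 9)*W(4, 4) = 15 + (9 + 2 + 9)*(2*4*4) = 15 + 20*32 = 15 + 640 = 655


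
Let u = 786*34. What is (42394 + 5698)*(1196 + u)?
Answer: 1342728640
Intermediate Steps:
u = 26724
(42394 + 5698)*(1196 + u) = (42394 + 5698)*(1196 + 26724) = 48092*27920 = 1342728640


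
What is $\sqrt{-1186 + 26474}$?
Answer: $2 \sqrt{6322} \approx 159.02$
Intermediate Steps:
$\sqrt{-1186 + 26474} = \sqrt{25288} = 2 \sqrt{6322}$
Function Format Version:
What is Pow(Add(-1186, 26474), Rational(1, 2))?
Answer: Mul(2, Pow(6322, Rational(1, 2))) ≈ 159.02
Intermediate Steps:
Pow(Add(-1186, 26474), Rational(1, 2)) = Pow(25288, Rational(1, 2)) = Mul(2, Pow(6322, Rational(1, 2)))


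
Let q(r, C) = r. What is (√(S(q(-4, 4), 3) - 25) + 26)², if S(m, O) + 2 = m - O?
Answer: (26 + I*√34)² ≈ 642.0 + 303.21*I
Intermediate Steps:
S(m, O) = -2 + m - O (S(m, O) = -2 + (m - O) = -2 + m - O)
(√(S(q(-4, 4), 3) - 25) + 26)² = (√((-2 - 4 - 1*3) - 25) + 26)² = (√((-2 - 4 - 3) - 25) + 26)² = (√(-9 - 25) + 26)² = (√(-34) + 26)² = (I*√34 + 26)² = (26 + I*√34)²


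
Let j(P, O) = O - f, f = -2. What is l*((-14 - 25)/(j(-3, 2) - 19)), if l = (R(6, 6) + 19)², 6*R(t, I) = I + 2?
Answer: 48373/45 ≈ 1075.0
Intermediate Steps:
R(t, I) = ⅓ + I/6 (R(t, I) = (I + 2)/6 = (2 + I)/6 = ⅓ + I/6)
l = 3721/9 (l = ((⅓ + (⅙)*6) + 19)² = ((⅓ + 1) + 19)² = (4/3 + 19)² = (61/3)² = 3721/9 ≈ 413.44)
j(P, O) = 2 + O (j(P, O) = O - 1*(-2) = O + 2 = 2 + O)
l*((-14 - 25)/(j(-3, 2) - 19)) = 3721*((-14 - 25)/((2 + 2) - 19))/9 = 3721*(-39/(4 - 19))/9 = 3721*(-39/(-15))/9 = 3721*(-39*(-1/15))/9 = (3721/9)*(13/5) = 48373/45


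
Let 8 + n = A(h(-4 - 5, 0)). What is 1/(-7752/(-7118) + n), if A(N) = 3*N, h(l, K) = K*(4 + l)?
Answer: -3559/24596 ≈ -0.14470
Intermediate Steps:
n = -8 (n = -8 + 3*(0*(4 + (-4 - 5))) = -8 + 3*(0*(4 - 9)) = -8 + 3*(0*(-5)) = -8 + 3*0 = -8 + 0 = -8)
1/(-7752/(-7118) + n) = 1/(-7752/(-7118) - 8) = 1/(-7752*(-1/7118) - 8) = 1/(3876/3559 - 8) = 1/(-24596/3559) = -3559/24596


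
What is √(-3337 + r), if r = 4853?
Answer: 2*√379 ≈ 38.936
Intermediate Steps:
√(-3337 + r) = √(-3337 + 4853) = √1516 = 2*√379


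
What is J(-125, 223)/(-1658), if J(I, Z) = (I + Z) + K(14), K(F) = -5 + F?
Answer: -107/1658 ≈ -0.064536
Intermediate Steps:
J(I, Z) = 9 + I + Z (J(I, Z) = (I + Z) + (-5 + 14) = (I + Z) + 9 = 9 + I + Z)
J(-125, 223)/(-1658) = (9 - 125 + 223)/(-1658) = 107*(-1/1658) = -107/1658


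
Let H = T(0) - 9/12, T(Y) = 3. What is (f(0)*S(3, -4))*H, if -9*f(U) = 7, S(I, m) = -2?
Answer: 7/2 ≈ 3.5000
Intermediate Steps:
f(U) = -7/9 (f(U) = -1/9*7 = -7/9)
H = 9/4 (H = 3 - 9/12 = 3 - 1*3/4 = 3 - 3/4 = 9/4 ≈ 2.2500)
(f(0)*S(3, -4))*H = -7/9*(-2)*(9/4) = (14/9)*(9/4) = 7/2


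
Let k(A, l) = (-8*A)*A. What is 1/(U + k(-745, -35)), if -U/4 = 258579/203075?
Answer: -203075/901694649316 ≈ -2.2521e-7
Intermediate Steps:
k(A, l) = -8*A²
U = -1034316/203075 ≈ -5.0933
1/(U + k(-745, -35)) = 1/(-1034316/203075 - 8*(-745)²) = 1/(-1034316/203075 - 8*555025) = 1/(-1034316/203075 - 4440200) = 1/(-901694649316/203075) = -203075/901694649316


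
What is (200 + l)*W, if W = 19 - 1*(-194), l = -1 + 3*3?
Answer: 44304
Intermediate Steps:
l = 8 (l = -1 + 9 = 8)
W = 213 (W = 19 + 194 = 213)
(200 + l)*W = (200 + 8)*213 = 208*213 = 44304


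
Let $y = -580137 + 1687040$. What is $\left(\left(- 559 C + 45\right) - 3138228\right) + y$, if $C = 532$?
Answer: $-2328668$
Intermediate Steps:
$y = 1106903$
$\left(\left(- 559 C + 45\right) - 3138228\right) + y = \left(\left(\left(-559\right) 532 + 45\right) - 3138228\right) + 1106903 = \left(\left(-297388 + 45\right) - 3138228\right) + 1106903 = \left(-297343 - 3138228\right) + 1106903 = -3435571 + 1106903 = -2328668$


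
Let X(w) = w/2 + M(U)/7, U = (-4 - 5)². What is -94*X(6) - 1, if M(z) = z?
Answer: -9595/7 ≈ -1370.7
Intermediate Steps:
U = 81 (U = (-9)² = 81)
X(w) = 81/7 + w/2 (X(w) = w/2 + 81/7 = 81/7 + w/2)
-94*X(6) - 1 = -94*(81/7 + (½)*6) - 1 = -94*(81/7 + 3) - 1 = -94*102/7 - 1 = -9588/7 - 1 = -9595/7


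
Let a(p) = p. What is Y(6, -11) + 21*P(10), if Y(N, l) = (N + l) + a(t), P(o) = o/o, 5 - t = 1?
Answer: 20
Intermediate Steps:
t = 4 (t = 5 - 1*1 = 5 - 1 = 4)
P(o) = 1
Y(N, l) = 4 + N + l (Y(N, l) = (N + l) + 4 = 4 + N + l)
Y(6, -11) + 21*P(10) = (4 + 6 - 11) + 21*1 = -1 + 21 = 20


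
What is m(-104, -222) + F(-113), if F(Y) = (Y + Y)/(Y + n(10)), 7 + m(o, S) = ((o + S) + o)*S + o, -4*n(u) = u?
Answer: 22026071/231 ≈ 95351.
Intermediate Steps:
n(u) = -u/4
m(o, S) = -7 + o + S*(S + 2*o) (m(o, S) = -7 + (((o + S) + o)*S + o) = -7 + (((S + o) + o)*S + o) = -7 + ((S + 2*o)*S + o) = -7 + (S*(S + 2*o) + o) = -7 + (o + S*(S + 2*o)) = -7 + o + S*(S + 2*o))
F(Y) = 2*Y/(-5/2 + Y) (F(Y) = (Y + Y)/(Y - ¼*10) = (2*Y)/(Y - 5/2) = (2*Y)/(-5/2 + Y) = 2*Y/(-5/2 + Y))
m(-104, -222) + F(-113) = (-7 - 104 + (-222)² + 2*(-222)*(-104)) + 4*(-113)/(-5 + 2*(-113)) = (-7 - 104 + 49284 + 46176) + 4*(-113)/(-5 - 226) = 95349 + 4*(-113)/(-231) = 95349 + 4*(-113)*(-1/231) = 95349 + 452/231 = 22026071/231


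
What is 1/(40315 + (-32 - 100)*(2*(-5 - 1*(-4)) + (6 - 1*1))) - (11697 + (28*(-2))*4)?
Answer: -457990686/39919 ≈ -11473.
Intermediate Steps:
1/(40315 + (-32 - 100)*(2*(-5 - 1*(-4)) + (6 - 1*1))) - (11697 + (28*(-2))*4) = 1/(40315 - 132*(2*(-5 + 4) + (6 - 1))) - (11697 - 56*4) = 1/(40315 - 132*(2*(-1) + 5)) - (11697 - 224) = 1/(40315 - 132*(-2 + 5)) - 1*11473 = 1/(40315 - 132*3) - 11473 = 1/(40315 - 396) - 11473 = 1/39919 - 11473 = -457990686/39919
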